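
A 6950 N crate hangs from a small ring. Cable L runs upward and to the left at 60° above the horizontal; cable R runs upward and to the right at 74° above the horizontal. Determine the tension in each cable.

T_L = 2663 N, T_R = 4831 N

ΣF_x = 0: −T_L·cos60° + T_R·cos74° = 0 → T_R = 1.81398·T_L.
ΣF_y = 0: T_L·sin60° + T_R·sin74° = 6950.
Substitute: T_L·(0.866025 + 1.81398·0.961262) = 6950 → T_L = 2663.11 ≈ 2663 N.
Then T_R = 1.81398 × 2663.11 = 4831 N.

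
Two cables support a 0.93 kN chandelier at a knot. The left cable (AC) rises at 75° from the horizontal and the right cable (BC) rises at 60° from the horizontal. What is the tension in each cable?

ΣF_x = 0: −T_AC·cos75° + T_BC·cos60° = 0 → T_BC = 0.517638·T_AC.
ΣF_y = 0: T_AC·sin75° + T_BC·sin60° = 0.93.
Substitute: T_AC·(0.965926 + 0.517638·0.866025) = 0.93 → T_AC = 0.657609 ≈ 0.6576 kN.
Then T_BC = 0.517638 × 0.657609 = 0.3404 kN.

T_AC = 0.6576 kN, T_BC = 0.3404 kN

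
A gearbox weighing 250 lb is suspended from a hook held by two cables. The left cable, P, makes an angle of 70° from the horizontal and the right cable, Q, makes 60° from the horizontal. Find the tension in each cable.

ΣF_x = 0: −T_P·cos70° + T_Q·cos60° = 0 → T_Q = 0.68404·T_P.
ΣF_y = 0: T_P·sin70° + T_Q·sin60° = 250.
Substitute: T_P·(0.939693 + 0.68404·0.866025) = 250 → T_P = 163.176 ≈ 163.2 lb.
Then T_Q = 0.68404 × 163.176 = 111.6 lb.

T_P = 163.2 lb, T_Q = 111.6 lb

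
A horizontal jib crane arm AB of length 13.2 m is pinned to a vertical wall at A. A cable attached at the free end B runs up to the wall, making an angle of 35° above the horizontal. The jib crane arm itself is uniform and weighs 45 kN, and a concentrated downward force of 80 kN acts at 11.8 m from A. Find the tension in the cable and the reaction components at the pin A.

T = 163.9 kN, A_x = 134.3 kN, A_y = 30.98 kN

ΣM about A: T·sin35°·13.2 − 45·6.6 − 80·11.8 = 0 → T = 1241/(13.2·0.573576) = 163.911 ≈ 163.9 kN.
ΣF_x = 0: A_x − T·cos35° = 0 → A_x = 163.911 × 0.819152 = 134.3 kN.
ΣF_y = 0: A_y + T·sin35° − 45 − 80 = 0 → A_y = 125 − 163.911 × 0.573576 = 30.98 kN.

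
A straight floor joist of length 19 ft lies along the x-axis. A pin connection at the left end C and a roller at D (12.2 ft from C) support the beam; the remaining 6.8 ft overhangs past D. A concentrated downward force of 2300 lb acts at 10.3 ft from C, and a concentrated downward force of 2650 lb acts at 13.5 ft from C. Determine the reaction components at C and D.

C_x = 0, C_y = 75.82 lb, D_y = 4874 lb

Taking moments about C: D_y·12.2 − 2300·10.3 − 2650·13.5 = 0 → D_y = 59465/12.2 = 4874.18 ≈ 4874 lb.
ΣF_y = 0: C_y + 4874.18 − 2300 − 2650 = 0 → C_y = 75.82 lb.
ΣF_x = 0: no horizontal applied forces, so C_x = 0.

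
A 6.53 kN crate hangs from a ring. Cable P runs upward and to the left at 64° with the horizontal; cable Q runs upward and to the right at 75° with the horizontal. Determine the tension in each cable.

T_P = 2.576 kN, T_Q = 4.363 kN

ΣF_x = 0: −T_P·cos64° + T_Q·cos75° = 0 → T_Q = 1.69374·T_P.
ΣF_y = 0: T_P·sin64° + T_Q·sin75° = 6.53.
Substitute: T_P·(0.898794 + 1.69374·0.965926) = 6.53 → T_P = 2.57612 ≈ 2.576 kN.
Then T_Q = 1.69374 × 2.57612 = 4.363 kN.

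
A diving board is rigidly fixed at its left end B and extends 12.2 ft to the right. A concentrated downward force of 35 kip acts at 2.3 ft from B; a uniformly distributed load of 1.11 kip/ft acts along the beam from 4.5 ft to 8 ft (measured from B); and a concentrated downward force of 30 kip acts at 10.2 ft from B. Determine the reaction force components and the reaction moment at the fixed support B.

Resultant of the distributed load: 1.11 × 3.5 = 3.885 kip at 6.25 ft from B.
ΣF_x = 0: B_x = 0.
ΣF_y = 0: B_y − 35 − 1.11·3.5 − 30 = 0 → B_y = 68.89 kip.
ΣM about B: M_B − 35·2.3 − (1.11·3.5)·6.25 − 30·10.2 = 0 → M_B = 410.8 kip·ft.

B_x = 0, B_y = 68.89 kip, M_B = 410.8 kip·ft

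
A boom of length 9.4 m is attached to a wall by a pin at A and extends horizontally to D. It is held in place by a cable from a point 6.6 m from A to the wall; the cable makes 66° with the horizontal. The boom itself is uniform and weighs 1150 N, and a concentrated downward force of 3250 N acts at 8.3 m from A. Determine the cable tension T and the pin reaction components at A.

ΣM about A: T·sin66°·6.6 − 1150·4.7 − 3250·8.3 = 0 → T = 32380/(6.6·0.913545) = 5370.35 ≈ 5370 N.
ΣF_x = 0: A_x − T·cos66° = 0 → A_x = 5370.35 × 0.406737 = 2184 N.
ΣF_y = 0: A_y + T·sin66° − 1150 − 3250 = 0 → A_y = 4400 − 5370.35 × 0.913545 = -506.1 N.

T = 5370 N, A_x = 2184 N, A_y = -506.1 N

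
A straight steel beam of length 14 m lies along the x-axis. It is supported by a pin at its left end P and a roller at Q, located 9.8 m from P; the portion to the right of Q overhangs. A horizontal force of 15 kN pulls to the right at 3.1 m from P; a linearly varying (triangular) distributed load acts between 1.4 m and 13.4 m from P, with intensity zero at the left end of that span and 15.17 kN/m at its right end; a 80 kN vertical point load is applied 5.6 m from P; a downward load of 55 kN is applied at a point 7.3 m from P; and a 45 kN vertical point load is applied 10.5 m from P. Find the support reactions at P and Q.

P_x = -15.00 kN, P_y = 48.82 kN, Q_y = 222.2 kN

Resultant of the triangular load: ½ × 15.17 × 12 = 91.02 kN, acting at 9.4 m from P (one-third of the span from the peak).
Taking moments about P: Q_y·9.8 − (½·15.17·12)·9.4 − 80·5.6 − 55·7.3 − 45·10.5 = 0 → Q_y = 2177.588/9.8 = 222.203 ≈ 222.2 kN.
ΣF_y = 0: P_y + 222.203 − ½·15.17·12 − 80 − 55 − 45 = 0 → P_y = 48.82 kN.
ΣF_x = 0: P_x + 15 = 0 → P_x = -15.00 kN.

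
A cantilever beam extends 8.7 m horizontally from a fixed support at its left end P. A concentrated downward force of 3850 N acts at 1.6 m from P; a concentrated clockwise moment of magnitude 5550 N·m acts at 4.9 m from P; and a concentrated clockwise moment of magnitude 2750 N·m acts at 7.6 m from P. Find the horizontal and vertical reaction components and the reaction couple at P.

P_x = 0, P_y = 3850 N, M_P = 14460 N·m

ΣF_x = 0: P_x = 0.
ΣF_y = 0: P_y − 3850 = 0 → P_y = 3850 N.
ΣM about P: M_P − 3850·1.6 − 5550 − 2750 = 0 → M_P = 14460 N·m.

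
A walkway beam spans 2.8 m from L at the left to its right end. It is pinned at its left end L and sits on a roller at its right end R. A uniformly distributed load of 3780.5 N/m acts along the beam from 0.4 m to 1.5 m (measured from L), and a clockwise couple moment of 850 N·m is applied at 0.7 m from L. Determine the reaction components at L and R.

L_x = 0, L_y = 2444 N, R_y = 1715 N

Resultant of the distributed load: 3780.5 × 1.1 = 4158.55 N at 0.95 m from L.
Taking moments about L: R_y·2.8 − (3780.5·1.1)·0.95 − 850 = 0 → R_y = 4800.6225/2.8 = 1714.51 ≈ 1715 N.
ΣF_y = 0: L_y + 1714.51 − 3780.5·1.1 = 0 → L_y = 2444 N.
ΣF_x = 0: no horizontal applied forces, so L_x = 0.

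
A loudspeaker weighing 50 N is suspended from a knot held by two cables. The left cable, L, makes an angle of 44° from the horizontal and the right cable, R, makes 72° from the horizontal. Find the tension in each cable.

ΣF_x = 0: −T_L·cos44° + T_R·cos72° = 0 → T_R = 2.32783·T_L.
ΣF_y = 0: T_L·sin44° + T_R·sin72° = 50.
Substitute: T_L·(0.694658 + 2.32783·0.951057) = 50 → T_L = 17.1907 ≈ 17.19 N.
Then T_R = 2.32783 × 17.1907 = 40.02 N.

T_L = 17.19 N, T_R = 40.02 N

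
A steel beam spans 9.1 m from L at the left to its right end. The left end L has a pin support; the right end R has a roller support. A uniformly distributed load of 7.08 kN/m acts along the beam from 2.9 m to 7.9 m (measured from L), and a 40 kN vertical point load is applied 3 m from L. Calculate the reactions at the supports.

Resultant of the distributed load: 7.08 × 5 = 35.4 kN at 5.4 m from L.
ΣM about L: R_y·9.1 − (7.08·5)·5.4 − 40·3 = 0 → R_y = 311.16/9.1 = 34.1934 ≈ 34.19 kN.
ΣF_y = 0: L_y + 34.1934 − 7.08·5 − 40 = 0 → L_y = 41.21 kN.
ΣF_x = 0: no horizontal applied forces, so L_x = 0.

L_x = 0, L_y = 41.21 kN, R_y = 34.19 kN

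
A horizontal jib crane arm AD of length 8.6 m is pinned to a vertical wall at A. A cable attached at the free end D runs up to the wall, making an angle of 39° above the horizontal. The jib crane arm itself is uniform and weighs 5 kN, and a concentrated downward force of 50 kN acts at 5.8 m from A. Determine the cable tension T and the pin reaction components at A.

T = 57.56 kN, A_x = 44.73 kN, A_y = 18.78 kN

ΣM about A: T·sin39°·8.6 − 5·4.3 − 50·5.8 = 0 → T = 311.5/(8.6·0.62932) = 57.5557 ≈ 57.56 kN.
ΣF_x = 0: A_x − T·cos39° = 0 → A_x = 57.5557 × 0.777146 = 44.73 kN.
ΣF_y = 0: A_y + T·sin39° − 5 − 50 = 0 → A_y = 55 − 57.5557 × 0.62932 = 18.78 kN.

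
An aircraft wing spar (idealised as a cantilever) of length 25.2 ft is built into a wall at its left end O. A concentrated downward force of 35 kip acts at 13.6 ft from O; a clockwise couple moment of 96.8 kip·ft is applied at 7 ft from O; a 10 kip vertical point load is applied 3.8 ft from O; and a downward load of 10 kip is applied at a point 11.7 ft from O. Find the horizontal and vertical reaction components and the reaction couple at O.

ΣF_x = 0: O_x = 0.
ΣF_y = 0: O_y − 35 − 10 − 10 = 0 → O_y = 55.00 kip.
ΣM about O: M_O − 35·13.6 − 96.8 − 10·3.8 − 10·11.7 = 0 → M_O = 727.8 kip·ft.

O_x = 0, O_y = 55.00 kip, M_O = 727.8 kip·ft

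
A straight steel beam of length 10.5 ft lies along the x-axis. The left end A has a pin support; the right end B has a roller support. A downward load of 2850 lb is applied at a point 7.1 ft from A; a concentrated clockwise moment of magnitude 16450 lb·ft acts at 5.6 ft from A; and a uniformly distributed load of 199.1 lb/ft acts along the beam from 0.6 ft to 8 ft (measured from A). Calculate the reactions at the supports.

Resultant of the distributed load: 199.1 × 7.4 = 1473.34 lb at 4.3 ft from A.
Moments about A: B_y·10.5 − 2850·7.1 − 16450 − (199.1·7.4)·4.3 = 0 → B_y = 43020.362/10.5 = 4097.18 ≈ 4097 lb.
ΣF_y = 0: A_y + 4097.18 − 2850 − 199.1·7.4 = 0 → A_y = 226.2 lb.
ΣF_x = 0: no horizontal applied forces, so A_x = 0.

A_x = 0, A_y = 226.2 lb, B_y = 4097 lb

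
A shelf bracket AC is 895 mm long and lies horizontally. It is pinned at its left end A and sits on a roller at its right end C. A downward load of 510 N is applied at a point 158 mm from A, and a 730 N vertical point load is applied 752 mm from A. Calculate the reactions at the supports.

ΣM about A: C_y·895 − 510·158 − 730·752 = 0 → C_y = 629540/895 = 703.397 ≈ 703.4 N.
ΣF_y = 0: A_y + 703.397 − 510 − 730 = 0 → A_y = 536.6 N.
ΣF_x = 0: no horizontal applied forces, so A_x = 0.

A_x = 0, A_y = 536.6 N, C_y = 703.4 N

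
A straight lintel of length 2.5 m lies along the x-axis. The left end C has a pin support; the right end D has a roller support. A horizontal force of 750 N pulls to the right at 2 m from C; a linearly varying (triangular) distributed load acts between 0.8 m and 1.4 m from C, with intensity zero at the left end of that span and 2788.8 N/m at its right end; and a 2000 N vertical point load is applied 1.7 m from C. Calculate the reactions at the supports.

C_x = -750.0 N, C_y = 1075 N, D_y = 1762 N

Resultant of the triangular load: ½ × 2788.8 × 0.6 = 836.64 N, acting at 1.2 m from C (one-third of the span from the peak).
Moments about C: D_y·2.5 − (½·2788.8·0.6)·1.2 − 2000·1.7 = 0 → D_y = 4403.968/2.5 = 1761.59 ≈ 1762 N.
ΣF_y = 0: C_y + 1761.59 − ½·2788.8·0.6 − 2000 = 0 → C_y = 1075 N.
ΣF_x = 0: C_x + 750 = 0 → C_x = -750.0 N.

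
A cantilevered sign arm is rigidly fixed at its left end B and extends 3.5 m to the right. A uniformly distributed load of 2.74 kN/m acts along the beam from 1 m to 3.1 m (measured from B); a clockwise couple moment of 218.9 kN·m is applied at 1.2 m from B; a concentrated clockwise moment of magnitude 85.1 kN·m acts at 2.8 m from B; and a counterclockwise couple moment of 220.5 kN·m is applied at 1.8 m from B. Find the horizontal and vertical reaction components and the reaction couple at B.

Resultant of the distributed load: 2.74 × 2.1 = 5.754 kN at 2.05 m from B.
ΣF_x = 0: B_x = 0.
ΣF_y = 0: B_y − 2.74·2.1 = 0 → B_y = 5.754 kN.
ΣM about B: M_B − (2.74·2.1)·2.05 − 218.9 − 85.1 + 220.5 = 0 → M_B = 95.30 kN·m.

B_x = 0, B_y = 5.754 kN, M_B = 95.30 kN·m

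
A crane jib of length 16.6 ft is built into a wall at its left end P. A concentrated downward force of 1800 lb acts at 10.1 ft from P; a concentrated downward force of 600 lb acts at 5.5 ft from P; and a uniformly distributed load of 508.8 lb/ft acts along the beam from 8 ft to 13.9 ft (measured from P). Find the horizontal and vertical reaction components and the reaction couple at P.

Resultant of the distributed load: 508.8 × 5.9 = 3001.92 lb at 10.95 ft from P.
ΣF_x = 0: P_x = 0.
ΣF_y = 0: P_y − 1800 − 600 − 508.8·5.9 = 0 → P_y = 5402 lb.
ΣM about P: M_P − 1800·10.1 − 600·5.5 − (508.8·5.9)·10.95 = 0 → M_P = 54350 lb·ft.

P_x = 0, P_y = 5402 lb, M_P = 54350 lb·ft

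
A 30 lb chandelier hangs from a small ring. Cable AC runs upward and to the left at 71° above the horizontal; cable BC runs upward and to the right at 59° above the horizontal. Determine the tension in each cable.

T_AC = 20.17 lb, T_BC = 12.75 lb

ΣF_x = 0: −T_AC·cos71° + T_BC·cos59° = 0 → T_BC = 0.632124·T_AC.
ΣF_y = 0: T_AC·sin71° + T_BC·sin59° = 30.
Substitute: T_AC·(0.945519 + 0.632124·0.857167) = 30 → T_AC = 20.17 lb.
Then T_BC = 0.632124 × 20.17 = 12.75 lb.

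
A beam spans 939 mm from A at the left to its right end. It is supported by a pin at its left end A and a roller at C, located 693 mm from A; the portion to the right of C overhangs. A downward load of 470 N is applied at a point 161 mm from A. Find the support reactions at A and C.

Taking moments about A: C_y·693 − 470·161 = 0 → C_y = 75670/693 = 109.192 ≈ 109.2 N.
ΣF_y = 0: A_y + 109.192 − 470 = 0 → A_y = 360.8 N.
ΣF_x = 0: no horizontal applied forces, so A_x = 0.

A_x = 0, A_y = 360.8 N, C_y = 109.2 N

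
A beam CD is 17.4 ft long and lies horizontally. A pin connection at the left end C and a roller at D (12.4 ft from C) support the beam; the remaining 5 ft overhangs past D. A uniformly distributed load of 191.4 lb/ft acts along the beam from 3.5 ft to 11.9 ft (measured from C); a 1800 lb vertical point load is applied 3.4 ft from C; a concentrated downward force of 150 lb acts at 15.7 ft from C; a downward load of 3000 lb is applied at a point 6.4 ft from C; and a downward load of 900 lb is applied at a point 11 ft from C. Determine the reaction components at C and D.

C_x = 0, C_y = 3429 lb, D_y = 4029 lb

Resultant of the distributed load: 191.4 × 8.4 = 1607.76 lb at 7.7 ft from C.
ΣM about C: D_y·12.4 − (191.4·8.4)·7.7 − 1800·3.4 − 150·15.7 − 3000·6.4 − 900·11 = 0 → D_y = 49954.752/12.4 = 4028.61 ≈ 4029 lb.
ΣF_y = 0: C_y + 4028.61 − 191.4·8.4 − 1800 − 150 − 3000 − 900 = 0 → C_y = 3429 lb.
ΣF_x = 0: no horizontal applied forces, so C_x = 0.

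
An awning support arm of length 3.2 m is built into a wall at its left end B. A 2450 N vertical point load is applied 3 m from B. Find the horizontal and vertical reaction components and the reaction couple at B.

ΣF_x = 0: B_x = 0.
ΣF_y = 0: B_y − 2450 = 0 → B_y = 2450 N.
ΣM about B: M_B − 2450·3 = 0 → M_B = 7350 N·m.

B_x = 0, B_y = 2450 N, M_B = 7350 N·m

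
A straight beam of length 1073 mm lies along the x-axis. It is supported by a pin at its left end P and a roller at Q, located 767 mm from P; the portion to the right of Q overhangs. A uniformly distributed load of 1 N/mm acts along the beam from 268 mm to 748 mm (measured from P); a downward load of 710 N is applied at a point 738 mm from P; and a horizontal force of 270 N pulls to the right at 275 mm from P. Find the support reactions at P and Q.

Resultant of the distributed load: 1 × 480 = 480 N at 508 mm from P.
Moments about P: Q_y·767 − (1·480)·508 − 710·738 = 0 → Q_y = 767820/767 = 1001.07 ≈ 1001 N.
ΣF_y = 0: P_y + 1001.07 − 1·480 − 710 = 0 → P_y = 188.9 N.
ΣF_x = 0: P_x + 270 = 0 → P_x = -270.0 N.

P_x = -270.0 N, P_y = 188.9 N, Q_y = 1001 N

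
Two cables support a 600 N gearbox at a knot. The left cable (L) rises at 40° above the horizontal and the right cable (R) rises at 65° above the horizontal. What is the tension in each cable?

T_L = 262.5 N, T_R = 475.8 N

ΣF_x = 0: −T_L·cos40° + T_R·cos65° = 0 → T_R = 1.81262·T_L.
ΣF_y = 0: T_L·sin40° + T_R·sin65° = 600.
Substitute: T_L·(0.642788 + 1.81262·0.906308) = 600 → T_L = 262.515 ≈ 262.5 N.
Then T_R = 1.81262 × 262.515 = 475.8 N.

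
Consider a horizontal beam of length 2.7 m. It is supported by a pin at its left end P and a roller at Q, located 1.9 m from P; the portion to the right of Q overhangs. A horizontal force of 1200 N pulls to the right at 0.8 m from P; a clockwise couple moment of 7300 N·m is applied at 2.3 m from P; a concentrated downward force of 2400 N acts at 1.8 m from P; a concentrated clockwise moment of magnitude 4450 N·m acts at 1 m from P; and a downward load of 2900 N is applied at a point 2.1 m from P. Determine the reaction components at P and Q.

ΣM about P: Q_y·1.9 − 7300 − 2400·1.8 − 4450 − 2900·2.1 = 0 → Q_y = 22160/1.9 = 11663.2 ≈ 11660 N.
ΣF_y = 0: P_y + 11663.2 − 2400 − 2900 = 0 → P_y = -6363 N.
ΣF_x = 0: P_x + 1200 = 0 → P_x = -1200 N.

P_x = -1200 N, P_y = -6363 N, Q_y = 11660 N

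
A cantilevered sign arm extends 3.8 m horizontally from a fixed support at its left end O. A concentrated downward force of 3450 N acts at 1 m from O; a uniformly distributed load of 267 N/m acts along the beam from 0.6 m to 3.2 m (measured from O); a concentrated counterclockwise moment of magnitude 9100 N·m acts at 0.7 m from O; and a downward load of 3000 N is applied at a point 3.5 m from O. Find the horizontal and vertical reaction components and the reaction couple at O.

O_x = 0, O_y = 7144 N, M_O = 6169 N·m

Resultant of the distributed load: 267 × 2.6 = 694.2 N at 1.9 m from O.
ΣF_x = 0: O_x = 0.
ΣF_y = 0: O_y − 3450 − 267·2.6 − 3000 = 0 → O_y = 7144 N.
ΣM about O: M_O − 3450·1 − (267·2.6)·1.9 + 9100 − 3000·3.5 = 0 → M_O = 6169 N·m.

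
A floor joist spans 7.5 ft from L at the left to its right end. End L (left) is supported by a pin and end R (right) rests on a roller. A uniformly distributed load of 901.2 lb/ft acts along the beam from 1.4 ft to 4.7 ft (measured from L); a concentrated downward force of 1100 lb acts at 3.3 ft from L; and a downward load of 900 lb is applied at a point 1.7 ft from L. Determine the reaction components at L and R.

L_x = 0, L_y = 3077 lb, R_y = 1897 lb

Resultant of the distributed load: 901.2 × 3.3 = 2973.96 lb at 3.05 ft from L.
Moments about L: R_y·7.5 − (901.2·3.3)·3.05 − 1100·3.3 − 900·1.7 = 0 → R_y = 14230.578/7.5 = 1897.41 ≈ 1897 lb.
ΣF_y = 0: L_y + 1897.41 − 901.2·3.3 − 1100 − 900 = 0 → L_y = 3077 lb.
ΣF_x = 0: no horizontal applied forces, so L_x = 0.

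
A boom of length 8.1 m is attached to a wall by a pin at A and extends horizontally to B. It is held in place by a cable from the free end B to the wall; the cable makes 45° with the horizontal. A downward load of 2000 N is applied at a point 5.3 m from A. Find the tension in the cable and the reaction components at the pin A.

ΣM about A: T·sin45°·8.1 − 2000·5.3 = 0 → T = 10600/(8.1·0.707107) = 1850.7 ≈ 1851 N.
ΣF_x = 0: A_x − T·cos45° = 0 → A_x = 1850.7 × 0.707107 = 1309 N.
ΣF_y = 0: A_y + T·sin45° − 2000 = 0 → A_y = 2000 − 1850.7 × 0.707107 = 691.4 N.

T = 1851 N, A_x = 1309 N, A_y = 691.4 N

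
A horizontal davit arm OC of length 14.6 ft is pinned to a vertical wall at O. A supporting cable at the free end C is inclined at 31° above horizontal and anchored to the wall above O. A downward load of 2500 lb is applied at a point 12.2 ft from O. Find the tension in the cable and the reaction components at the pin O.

ΣM about O: T·sin31°·14.6 − 2500·12.2 = 0 → T = 30500/(14.6·0.515038) = 4056.09 ≈ 4056 lb.
ΣF_x = 0: O_x − T·cos31° = 0 → O_x = 4056.09 × 0.857167 = 3477 lb.
ΣF_y = 0: O_y + T·sin31° − 2500 = 0 → O_y = 2500 − 4056.09 × 0.515038 = 411.0 lb.

T = 4056 lb, O_x = 3477 lb, O_y = 411.0 lb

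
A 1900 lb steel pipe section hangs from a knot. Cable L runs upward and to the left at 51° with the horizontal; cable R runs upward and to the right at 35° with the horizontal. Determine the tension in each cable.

T_L = 1560 lb, T_R = 1199 lb

ΣF_x = 0: −T_L·cos51° + T_R·cos35° = 0 → T_R = 0.768258·T_L.
ΣF_y = 0: T_L·sin51° + T_R·sin35° = 1900.
Substitute: T_L·(0.777146 + 0.768258·0.573576) = 1900 → T_L = 1560.19 ≈ 1560 lb.
Then T_R = 0.768258 × 1560.19 = 1199 lb.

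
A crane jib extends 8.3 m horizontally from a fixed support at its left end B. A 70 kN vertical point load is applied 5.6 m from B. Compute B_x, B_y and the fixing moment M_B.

ΣF_x = 0: B_x = 0.
ΣF_y = 0: B_y − 70 = 0 → B_y = 70.00 kN.
ΣM about B: M_B − 70·5.6 = 0 → M_B = 392.0 kN·m.

B_x = 0, B_y = 70.00 kN, M_B = 392.0 kN·m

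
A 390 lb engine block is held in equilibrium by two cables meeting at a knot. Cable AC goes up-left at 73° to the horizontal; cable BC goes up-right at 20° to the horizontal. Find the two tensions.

T_AC = 367.0 lb, T_BC = 114.2 lb

ΣF_x = 0: −T_AC·cos73° + T_BC·cos20° = 0 → T_BC = 0.311135·T_AC.
ΣF_y = 0: T_AC·sin73° + T_BC·sin20° = 390.
Substitute: T_AC·(0.956305 + 0.311135·0.34202) = 390 → T_AC = 366.983 ≈ 367.0 lb.
Then T_BC = 0.311135 × 366.983 = 114.2 lb.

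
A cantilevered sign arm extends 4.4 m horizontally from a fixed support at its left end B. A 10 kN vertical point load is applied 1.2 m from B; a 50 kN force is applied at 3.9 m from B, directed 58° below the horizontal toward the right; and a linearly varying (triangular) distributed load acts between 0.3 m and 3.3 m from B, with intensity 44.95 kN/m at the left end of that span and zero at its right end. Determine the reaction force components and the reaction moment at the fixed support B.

Resultant of the triangular load: ½ × 44.95 × 3 = 67.425 kN, acting at 1.3 m from B (one-third of the span from the peak).
ΣF_x = 0: B_x + 50·cos58° = 0 → B_x = -26.50 kN.
ΣF_y = 0: B_y − 10 − 50·sin58° − ½·44.95·3 = 0 → B_y = 119.8 kN.
ΣM about B: M_B − 10·1.2 − 50·sin58°·3.9 − (½·44.95·3)·1.3 = 0 → M_B = 265.0 kN·m.

B_x = -26.50 kN, B_y = 119.8 kN, M_B = 265.0 kN·m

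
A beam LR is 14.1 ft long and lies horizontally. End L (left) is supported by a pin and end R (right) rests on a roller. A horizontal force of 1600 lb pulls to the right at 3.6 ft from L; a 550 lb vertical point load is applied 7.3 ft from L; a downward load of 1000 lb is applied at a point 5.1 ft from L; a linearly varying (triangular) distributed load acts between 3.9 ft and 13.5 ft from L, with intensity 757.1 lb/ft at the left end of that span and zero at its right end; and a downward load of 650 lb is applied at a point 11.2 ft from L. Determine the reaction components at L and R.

Resultant of the triangular load: ½ × 757.1 × 9.6 = 3634.08 lb, acting at 7.1 ft from L (one-third of the span from the peak).
ΣM about L: R_y·14.1 − 550·7.3 − 1000·5.1 − (½·757.1·9.6)·7.1 − 650·11.2 = 0 → R_y = 42196.968/14.1 = 2992.69 ≈ 2993 lb.
ΣF_y = 0: L_y + 2992.69 − 550 − 1000 − ½·757.1·9.6 − 650 = 0 → L_y = 2841 lb.
ΣF_x = 0: L_x + 1600 = 0 → L_x = -1600 lb.

L_x = -1600 lb, L_y = 2841 lb, R_y = 2993 lb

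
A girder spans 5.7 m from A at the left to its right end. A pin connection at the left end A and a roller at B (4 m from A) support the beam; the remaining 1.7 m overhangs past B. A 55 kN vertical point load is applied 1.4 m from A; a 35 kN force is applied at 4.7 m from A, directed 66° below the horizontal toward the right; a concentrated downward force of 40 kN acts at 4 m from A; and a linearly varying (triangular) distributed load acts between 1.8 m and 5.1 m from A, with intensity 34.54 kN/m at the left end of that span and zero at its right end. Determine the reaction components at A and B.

Resultant of the triangular load: ½ × 34.54 × 3.3 = 56.991 kN, acting at 2.9 m from A (one-third of the span from the peak).
Taking moments about A: B_y·4 − 55·1.4 − 35·sin66°·4.7 − 40·4 − (½·34.54·3.3)·2.9 = 0 → B_y = 552.552/4 = 138.138 ≈ 138.1 kN.
ΣF_y = 0: A_y + 138.138 − 55 − 35·sin66° − 40 − ½·34.54·3.3 = 0 → A_y = 45.83 kN.
ΣF_x = 0: A_x + 35·cos66° = 0 → A_x = -14.24 kN.

A_x = -14.24 kN, A_y = 45.83 kN, B_y = 138.1 kN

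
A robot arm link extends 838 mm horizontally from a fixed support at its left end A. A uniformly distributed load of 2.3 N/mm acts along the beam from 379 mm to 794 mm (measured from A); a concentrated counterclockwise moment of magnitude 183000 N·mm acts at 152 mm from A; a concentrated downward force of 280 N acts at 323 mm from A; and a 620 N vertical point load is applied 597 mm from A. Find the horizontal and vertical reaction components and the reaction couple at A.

A_x = 0, A_y = 1854 N, M_A = 837400 N·mm

Resultant of the distributed load: 2.3 × 415 = 954.5 N at 586.5 mm from A.
ΣF_x = 0: A_x = 0.
ΣF_y = 0: A_y − 2.3·415 − 280 − 620 = 0 → A_y = 1854 N.
ΣM about A: M_A − (2.3·415)·586.5 + 183000 − 280·323 − 620·597 = 0 → M_A = 837400 N·mm.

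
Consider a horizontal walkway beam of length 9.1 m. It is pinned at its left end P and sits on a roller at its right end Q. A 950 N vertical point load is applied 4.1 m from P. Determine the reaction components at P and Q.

P_x = 0, P_y = 522.0 N, Q_y = 428.0 N

ΣM about P: Q_y·9.1 − 950·4.1 = 0 → Q_y = 3895/9.1 = 428.022 ≈ 428.0 N.
ΣF_y = 0: P_y + 428.022 − 950 = 0 → P_y = 522.0 N.
ΣF_x = 0: no horizontal applied forces, so P_x = 0.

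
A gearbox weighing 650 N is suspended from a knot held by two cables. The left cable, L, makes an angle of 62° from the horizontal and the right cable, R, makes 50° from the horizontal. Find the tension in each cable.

ΣF_x = 0: −T_L·cos62° + T_R·cos50° = 0 → T_R = 0.730368·T_L.
ΣF_y = 0: T_L·sin62° + T_R·sin50° = 650.
Substitute: T_L·(0.882948 + 0.730368·0.766044) = 650 → T_L = 450.625 ≈ 450.6 N.
Then T_R = 0.730368 × 450.625 = 329.1 N.

T_L = 450.6 N, T_R = 329.1 N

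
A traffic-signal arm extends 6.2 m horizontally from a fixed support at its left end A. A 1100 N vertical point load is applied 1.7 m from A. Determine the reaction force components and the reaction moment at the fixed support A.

A_x = 0, A_y = 1100 N, M_A = 1870 N·m

ΣF_x = 0: A_x = 0.
ΣF_y = 0: A_y − 1100 = 0 → A_y = 1100 N.
ΣM about A: M_A − 1100·1.7 = 0 → M_A = 1870 N·m.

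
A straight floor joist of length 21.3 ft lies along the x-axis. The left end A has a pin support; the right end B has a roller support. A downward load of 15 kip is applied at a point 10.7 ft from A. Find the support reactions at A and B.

A_x = 0, A_y = 7.465 kip, B_y = 7.535 kip

Taking moments about A: B_y·21.3 − 15·10.7 = 0 → B_y = 160.5/21.3 = 7.53521 ≈ 7.535 kip.
ΣF_y = 0: A_y + 7.53521 − 15 = 0 → A_y = 7.465 kip.
ΣF_x = 0: no horizontal applied forces, so A_x = 0.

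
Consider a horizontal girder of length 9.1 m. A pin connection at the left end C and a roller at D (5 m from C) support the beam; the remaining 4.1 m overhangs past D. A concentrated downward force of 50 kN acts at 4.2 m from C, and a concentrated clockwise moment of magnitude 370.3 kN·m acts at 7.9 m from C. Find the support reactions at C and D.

C_x = 0, C_y = -66.06 kN, D_y = 116.1 kN

Moments about C: D_y·5 − 50·4.2 − 370.3 = 0 → D_y = 580.3/5 = 116.06 ≈ 116.1 kN.
ΣF_y = 0: C_y + 116.06 − 50 = 0 → C_y = -66.06 kN.
ΣF_x = 0: no horizontal applied forces, so C_x = 0.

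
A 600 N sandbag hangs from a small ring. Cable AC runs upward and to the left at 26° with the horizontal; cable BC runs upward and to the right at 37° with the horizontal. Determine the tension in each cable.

ΣF_x = 0: −T_AC·cos26° + T_BC·cos37° = 0 → T_BC = 1.12541·T_AC.
ΣF_y = 0: T_AC·sin26° + T_BC·sin37° = 600.
Substitute: T_AC·(0.438371 + 1.12541·0.601815) = 600 → T_AC = 537.798 ≈ 537.8 N.
Then T_BC = 1.12541 × 537.798 = 605.2 N.

T_AC = 537.8 N, T_BC = 605.2 N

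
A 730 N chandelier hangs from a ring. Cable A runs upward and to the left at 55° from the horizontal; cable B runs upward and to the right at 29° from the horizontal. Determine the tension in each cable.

ΣF_x = 0: −T_A·cos55° + T_B·cos29° = 0 → T_B = 0.655801·T_A.
ΣF_y = 0: T_A·sin55° + T_B·sin29° = 730.
Substitute: T_A·(0.819152 + 0.655801·0.48481) = 730 → T_A = 641.989 ≈ 642.0 N.
Then T_B = 0.655801 × 641.989 = 421.0 N.

T_A = 642.0 N, T_B = 421.0 N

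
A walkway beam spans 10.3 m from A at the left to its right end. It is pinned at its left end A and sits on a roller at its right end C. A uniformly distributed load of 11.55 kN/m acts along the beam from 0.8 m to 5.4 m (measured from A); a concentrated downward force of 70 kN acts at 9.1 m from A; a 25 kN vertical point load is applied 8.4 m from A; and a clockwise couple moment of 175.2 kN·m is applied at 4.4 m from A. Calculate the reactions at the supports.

A_x = 0, A_y = 32.90 kN, C_y = 115.2 kN

Resultant of the distributed load: 11.55 × 4.6 = 53.13 kN at 3.1 m from A.
Moments about A: C_y·10.3 − (11.55·4.6)·3.1 − 70·9.1 − 25·8.4 − 175.2 = 0 → C_y = 1186.903/10.3 = 115.233 ≈ 115.2 kN.
ΣF_y = 0: A_y + 115.233 − 11.55·4.6 − 70 − 25 = 0 → A_y = 32.90 kN.
ΣF_x = 0: no horizontal applied forces, so A_x = 0.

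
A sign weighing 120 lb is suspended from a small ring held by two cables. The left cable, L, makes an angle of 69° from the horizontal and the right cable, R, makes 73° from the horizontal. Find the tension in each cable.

ΣF_x = 0: −T_L·cos69° + T_R·cos73° = 0 → T_R = 1.22573·T_L.
ΣF_y = 0: T_L·sin69° + T_R·sin73° = 120.
Substitute: T_L·(0.93358 + 1.22573·0.956305) = 120 → T_L = 56.9868 ≈ 56.99 lb.
Then T_R = 1.22573 × 56.9868 = 69.85 lb.

T_L = 56.99 lb, T_R = 69.85 lb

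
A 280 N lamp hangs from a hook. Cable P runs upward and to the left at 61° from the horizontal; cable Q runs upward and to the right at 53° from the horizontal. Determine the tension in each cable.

ΣF_x = 0: −T_P·cos61° + T_Q·cos53° = 0 → T_Q = 0.805579·T_P.
ΣF_y = 0: T_P·sin61° + T_Q·sin53° = 280.
Substitute: T_P·(0.87462 + 0.805579·0.798636) = 280 → T_P = 184.455 ≈ 184.5 N.
Then T_Q = 0.805579 × 184.455 = 148.6 N.

T_P = 184.5 N, T_Q = 148.6 N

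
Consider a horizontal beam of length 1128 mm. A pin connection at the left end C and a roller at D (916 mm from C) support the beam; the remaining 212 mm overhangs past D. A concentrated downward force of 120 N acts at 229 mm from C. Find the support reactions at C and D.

ΣM about C: D_y·916 − 120·229 = 0 → D_y = 27480/916 = 30.00 N.
ΣF_y = 0: C_y + 30 − 120 = 0 → C_y = 90.00 N.
ΣF_x = 0: no horizontal applied forces, so C_x = 0.

C_x = 0, C_y = 90.00 N, D_y = 30.00 N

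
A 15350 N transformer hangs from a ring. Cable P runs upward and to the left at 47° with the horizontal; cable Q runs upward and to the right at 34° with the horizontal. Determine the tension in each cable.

T_P = 12880 N, T_Q = 10600 N

ΣF_x = 0: −T_P·cos47° + T_Q·cos34° = 0 → T_Q = 0.822639·T_P.
ΣF_y = 0: T_P·sin47° + T_Q·sin34° = 15350.
Substitute: T_P·(0.731354 + 0.822639·0.559193) = 15350 → T_P = 12884.3 ≈ 12880 N.
Then T_Q = 0.822639 × 12884.3 = 10600 N.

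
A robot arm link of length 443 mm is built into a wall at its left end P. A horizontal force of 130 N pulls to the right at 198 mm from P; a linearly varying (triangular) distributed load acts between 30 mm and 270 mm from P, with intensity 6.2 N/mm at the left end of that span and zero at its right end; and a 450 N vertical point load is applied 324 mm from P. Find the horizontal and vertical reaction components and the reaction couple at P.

P_x = -130.0 N, P_y = 1194 N, M_P = 227600 N·mm

Resultant of the triangular load: ½ × 6.2 × 240 = 744 N, acting at 110 mm from P (one-third of the span from the peak).
ΣF_x = 0: P_x + 130 = 0 → P_x = -130.0 N.
ΣF_y = 0: P_y − ½·6.2·240 − 450 = 0 → P_y = 1194 N.
ΣM about P: M_P − (½·6.2·240)·110 − 450·324 = 0 → M_P = 227600 N·mm.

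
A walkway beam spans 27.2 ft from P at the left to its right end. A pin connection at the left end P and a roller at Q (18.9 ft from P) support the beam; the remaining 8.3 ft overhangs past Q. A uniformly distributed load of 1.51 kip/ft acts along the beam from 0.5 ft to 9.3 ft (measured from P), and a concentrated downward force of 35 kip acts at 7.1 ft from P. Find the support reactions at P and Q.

Resultant of the distributed load: 1.51 × 8.8 = 13.288 kip at 4.9 ft from P.
Moments about P: Q_y·18.9 − (1.51·8.8)·4.9 − 35·7.1 = 0 → Q_y = 313.6112/18.9 = 16.5932 ≈ 16.59 kip.
ΣF_y = 0: P_y + 16.5932 − 1.51·8.8 − 35 = 0 → P_y = 31.69 kip.
ΣF_x = 0: no horizontal applied forces, so P_x = 0.

P_x = 0, P_y = 31.69 kip, Q_y = 16.59 kip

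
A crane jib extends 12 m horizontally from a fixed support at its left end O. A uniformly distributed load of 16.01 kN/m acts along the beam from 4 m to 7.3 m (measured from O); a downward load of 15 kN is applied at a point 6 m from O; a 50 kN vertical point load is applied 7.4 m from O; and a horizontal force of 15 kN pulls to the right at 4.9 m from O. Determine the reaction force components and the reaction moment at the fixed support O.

Resultant of the distributed load: 16.01 × 3.3 = 52.833 kN at 5.65 m from O.
ΣF_x = 0: O_x + 15 = 0 → O_x = -15.00 kN.
ΣF_y = 0: O_y − 16.01·3.3 − 15 − 50 = 0 → O_y = 117.8 kN.
ΣM about O: M_O − (16.01·3.3)·5.65 − 15·6 − 50·7.4 = 0 → M_O = 758.5 kN·m.

O_x = -15.00 kN, O_y = 117.8 kN, M_O = 758.5 kN·m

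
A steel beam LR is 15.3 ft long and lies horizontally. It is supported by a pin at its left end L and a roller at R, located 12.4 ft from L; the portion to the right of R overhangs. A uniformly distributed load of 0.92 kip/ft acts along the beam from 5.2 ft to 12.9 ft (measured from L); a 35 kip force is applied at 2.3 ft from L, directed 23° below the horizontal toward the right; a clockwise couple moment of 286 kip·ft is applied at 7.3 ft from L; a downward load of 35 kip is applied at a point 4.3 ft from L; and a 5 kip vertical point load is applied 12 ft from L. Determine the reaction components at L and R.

L_x = -32.22 kip, L_y = 13.01 kip, R_y = 47.75 kip

Resultant of the distributed load: 0.92 × 7.7 = 7.084 kip at 9.05 ft from L.
ΣM about L: R_y·12.4 − (0.92·7.7)·9.05 − 35·sin23°·2.3 − 286 − 35·4.3 − 5·12 = 0 → R_y = 592.064/12.4 = 47.7471 ≈ 47.75 kip.
ΣF_y = 0: L_y + 47.7471 − 0.92·7.7 − 35·sin23° − 35 − 5 = 0 → L_y = 13.01 kip.
ΣF_x = 0: L_x + 35·cos23° = 0 → L_x = -32.22 kip.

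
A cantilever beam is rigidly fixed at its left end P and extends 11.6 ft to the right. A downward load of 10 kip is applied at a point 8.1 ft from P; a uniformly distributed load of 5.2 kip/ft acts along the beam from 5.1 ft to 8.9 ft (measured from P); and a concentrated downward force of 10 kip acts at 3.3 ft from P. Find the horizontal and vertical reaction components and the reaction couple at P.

Resultant of the distributed load: 5.2 × 3.8 = 19.76 kip at 7 ft from P.
ΣF_x = 0: P_x = 0.
ΣF_y = 0: P_y − 10 − 5.2·3.8 − 10 = 0 → P_y = 39.76 kip.
ΣM about P: M_P − 10·8.1 − (5.2·3.8)·7 − 10·3.3 = 0 → M_P = 252.3 kip·ft.

P_x = 0, P_y = 39.76 kip, M_P = 252.3 kip·ft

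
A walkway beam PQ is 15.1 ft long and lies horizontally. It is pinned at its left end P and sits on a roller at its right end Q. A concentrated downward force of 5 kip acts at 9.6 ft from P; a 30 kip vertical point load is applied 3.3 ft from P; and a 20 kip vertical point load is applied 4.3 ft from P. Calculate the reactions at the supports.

Moments about P: Q_y·15.1 − 5·9.6 − 30·3.3 − 20·4.3 = 0 → Q_y = 233/15.1 = 15.4305 ≈ 15.43 kip.
ΣF_y = 0: P_y + 15.4305 − 5 − 30 − 20 = 0 → P_y = 39.57 kip.
ΣF_x = 0: no horizontal applied forces, so P_x = 0.

P_x = 0, P_y = 39.57 kip, Q_y = 15.43 kip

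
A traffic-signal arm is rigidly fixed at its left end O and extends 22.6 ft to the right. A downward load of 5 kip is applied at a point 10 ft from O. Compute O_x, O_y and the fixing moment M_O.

O_x = 0, O_y = 5.000 kip, M_O = 50.00 kip·ft

ΣF_x = 0: O_x = 0.
ΣF_y = 0: O_y − 5 = 0 → O_y = 5.000 kip.
ΣM about O: M_O − 5·10 = 0 → M_O = 50.00 kip·ft.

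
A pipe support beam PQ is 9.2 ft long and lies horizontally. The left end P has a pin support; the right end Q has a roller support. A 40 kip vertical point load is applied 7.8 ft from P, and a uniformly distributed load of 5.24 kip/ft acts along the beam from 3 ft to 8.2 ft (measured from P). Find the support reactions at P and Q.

P_x = 0, P_y = 16.75 kip, Q_y = 50.50 kip

Resultant of the distributed load: 5.24 × 5.2 = 27.248 kip at 5.6 ft from P.
Moments about P: Q_y·9.2 − 40·7.8 − (5.24·5.2)·5.6 = 0 → Q_y = 464.5888/9.2 = 50.4988 ≈ 50.50 kip.
ΣF_y = 0: P_y + 50.4988 − 40 − 5.24·5.2 = 0 → P_y = 16.75 kip.
ΣF_x = 0: no horizontal applied forces, so P_x = 0.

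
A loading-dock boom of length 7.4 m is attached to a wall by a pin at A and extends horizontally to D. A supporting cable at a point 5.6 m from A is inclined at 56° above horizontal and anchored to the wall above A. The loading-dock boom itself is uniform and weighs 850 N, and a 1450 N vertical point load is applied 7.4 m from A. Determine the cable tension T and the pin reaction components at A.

ΣM about A: T·sin56°·5.6 − 850·3.7 − 1450·7.4 = 0 → T = 13875/(5.6·0.829038) = 2988.62 ≈ 2989 N.
ΣF_x = 0: A_x − T·cos56° = 0 → A_x = 2988.62 × 0.559193 = 1671 N.
ΣF_y = 0: A_y + T·sin56° − 850 − 1450 = 0 → A_y = 2300 − 2988.62 × 0.829038 = -177.7 N.

T = 2989 N, A_x = 1671 N, A_y = -177.7 N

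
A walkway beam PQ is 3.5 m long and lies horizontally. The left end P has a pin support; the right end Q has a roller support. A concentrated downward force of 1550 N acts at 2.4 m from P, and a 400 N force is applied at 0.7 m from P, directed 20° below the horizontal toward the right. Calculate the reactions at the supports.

P_x = -375.9 N, P_y = 596.6 N, Q_y = 1090 N

ΣM about P: Q_y·3.5 − 1550·2.4 − 400·sin20°·0.7 = 0 → Q_y = 3815.77/3.5 = 1090.22 ≈ 1090 N.
ΣF_y = 0: P_y + 1090.22 − 1550 − 400·sin20° = 0 → P_y = 596.6 N.
ΣF_x = 0: P_x + 400·cos20° = 0 → P_x = -375.9 N.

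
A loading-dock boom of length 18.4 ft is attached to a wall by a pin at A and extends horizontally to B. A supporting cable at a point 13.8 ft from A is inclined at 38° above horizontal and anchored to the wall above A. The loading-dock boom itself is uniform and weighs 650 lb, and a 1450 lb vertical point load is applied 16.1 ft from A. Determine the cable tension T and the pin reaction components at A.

ΣM about A: T·sin38°·13.8 − 650·9.2 − 1450·16.1 = 0 → T = 29325/(13.8·0.615661) = 3451.57 ≈ 3452 lb.
ΣF_x = 0: A_x − T·cos38° = 0 → A_x = 3451.57 × 0.788011 = 2720 lb.
ΣF_y = 0: A_y + T·sin38° − 650 − 1450 = 0 → A_y = 2100 − 3451.57 × 0.615661 = -25.00 lb.

T = 3452 lb, A_x = 2720 lb, A_y = -25.00 lb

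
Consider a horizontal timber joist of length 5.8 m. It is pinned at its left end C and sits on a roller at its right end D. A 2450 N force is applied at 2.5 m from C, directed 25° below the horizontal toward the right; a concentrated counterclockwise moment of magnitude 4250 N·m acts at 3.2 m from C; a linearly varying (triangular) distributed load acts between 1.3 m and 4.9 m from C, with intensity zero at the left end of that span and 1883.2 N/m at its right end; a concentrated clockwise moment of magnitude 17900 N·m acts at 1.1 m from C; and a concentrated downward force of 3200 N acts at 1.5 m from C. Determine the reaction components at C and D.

C_x = -2220 N, C_y = 1835 N, D_y = 5790 N

Resultant of the triangular load: ½ × 1883.2 × 3.6 = 3389.76 N, acting at 3.7 m from C (one-third of the span from the peak).
ΣM about C: D_y·5.8 − 2450·sin25°·2.5 + 4250 − (½·1883.2·3.6)·3.7 − 17900 − 3200·1.5 = 0 → D_y = 33580.6/5.8 = 5789.76 ≈ 5790 N.
ΣF_y = 0: C_y + 5789.76 − 2450·sin25° − ½·1883.2·3.6 − 3200 = 0 → C_y = 1835 N.
ΣF_x = 0: C_x + 2450·cos25° = 0 → C_x = -2220 N.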